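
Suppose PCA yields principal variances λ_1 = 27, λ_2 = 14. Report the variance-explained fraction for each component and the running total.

Step 1 — total variance = trace(Sigma) = Σ λ_i = 27 + 14 = 41.

Step 2 — fraction explained by component i = λ_i / Σ λ:
  PC1: 27/41 = 0.6585
  PC2: 14/41 = 0.3415

Step 3 — cumulative fraction after k components = (λ_1 + ... + λ_k) / Σ λ:
  k = 1: 27/41 = 0.6585
  k = 2: (27 + 14)/41 = 41/41 = 1

Summary (fraction, with percent):

explained: PC1 0.6585 (65.85%), PC2 0.3415 (34.15%);  cumulative: 0.6585, 1


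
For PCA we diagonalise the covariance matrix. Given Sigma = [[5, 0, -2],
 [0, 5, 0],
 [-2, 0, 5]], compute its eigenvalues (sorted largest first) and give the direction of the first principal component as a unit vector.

Step 1 — characteristic polynomial p(λ) = det(λI - Sigma) = λ³ - tr·λ² + c_1·λ - det, where tr = trace, c_1 = sum of the principal 2×2 minors, det = det(Sigma):
  tr = 5 + 5 + 5 = 15,
  c_1 = (5·5 - (0)²) + (5·5 - (-2)²) + (5·5 - (0)²) = 25 + 21 + 25 = 71,
  det = 5·(5·5 - (0)²) - (0)·((0)·5 - (0)·(-2)) + (-2)·((0)·(0) - 5·(-2)) = 5·(25) - (0)·(0) + (-2)·(10) = 105.
  So p(λ) = λ³ - 15λ² + 71λ - 105.
Step 2 — look for an integer root (rational root theorem: any rational root is an integer divisor of 105). Testing λ = 3:
  p(3) = 27 - 135 + 213 - 105 = 0  ✓
  Dividing out (λ - 3): p(λ) = (λ - 3)(λ² - 12λ + 35).
Step 3 — remaining eigenvalues from the quadratic λ² - 12λ + 35 = 0:
  Δ = 12² - 4·35 = 144 - 140 = 4,  λ = (12 ± √4)/2 = (12 ± 2)/2 = 7 or 5.
  Sorted: λ_1 = 7,  λ_2 = 5,  λ_3 = 3  (check: sum = 15 = tr ✓).

Step 4 — unit eigenvector for λ_1 = 7: v spans the null space of (Sigma - λ_1 I), whose rows are
  r_1 = (-2, 0, -2),  r_2 = (0, -2, 0),  r_3 = (-2, 0, -2).
  v is orthogonal to every row, so take v ∝ r_1 × r_2 = ((0)·(0) - (-2)·(-2), (-2)·(0) - (-2)·(0), (-2)·(-2) - (0)·(0)) = (-4, 0, 4).
  Rescale (divide by 4; multiply by -1 so the first nonzero entry is positive): u = (1, 0, -1).
  ||u|| = √((1)² + (0)² + (-1)²) = √(2) ≈ 1.4142,  v_1 = u/||u|| ≈ (0.7071, 0, -0.7071) (||v_1|| = 1).

λ_1 = 7,  λ_2 = 5,  λ_3 = 3;  v_1 ≈ (0.7071, 0, -0.7071)


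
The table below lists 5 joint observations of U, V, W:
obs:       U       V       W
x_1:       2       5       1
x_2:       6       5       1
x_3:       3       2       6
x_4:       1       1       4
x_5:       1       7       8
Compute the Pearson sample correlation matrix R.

Step 1 — column means:
  mean(U) = (2 + 6 + 3 + 1 + 1) / 5 = 13/5 = 2.6
  mean(V) = (5 + 5 + 2 + 1 + 7) / 5 = 20/5 = 4
  mean(W) = (1 + 1 + 6 + 4 + 8) / 5 = 20/5 = 4

Step 2 — sample variances and covariances s[i,j] = (1/(n-1)) · Σ_k (x_{k,i} - mean_i) · (x_{k,j} - mean_j), with n-1 = 4:
  s[U,U] = ((-0.6)·(-0.6) + (3.4)·(3.4) + (0.4)·(0.4) + (-1.6)·(-1.6) + (-1.6)·(-1.6)) / 4 = 17.2/4 = 4.3
  s[U,V] = ((-0.6)·(1) + (3.4)·(1) + (0.4)·(-2) + (-1.6)·(-3) + (-1.6)·(3)) / 4 = 2/4 = 0.5
  s[U,W] = ((-0.6)·(-3) + (3.4)·(-3) + (0.4)·(2) + (-1.6)·(0) + (-1.6)·(4)) / 4 = -14/4 = -3.5
  s[V,V] = ((1)·(1) + (1)·(1) + (-2)·(-2) + (-3)·(-3) + (3)·(3)) / 4 = 24/4 = 6
  s[V,W] = ((1)·(-3) + (1)·(-3) + (-2)·(2) + (-3)·(0) + (3)·(4)) / 4 = 2/4 = 0.5
  s[W,W] = ((-3)·(-3) + (-3)·(-3) + (2)·(2) + (0)·(0) + (4)·(4)) / 4 = 38/4 = 9.5
  Sample standard deviations s_i = √(s[i,i]):
  s(U) = √(4.3) = 2.0736
  s(V) = √(6) = 2.4495
  s(W) = √(9.5) = 3.0822

Step 3 — r_{ij} = s_{ij} / (s_i · s_j):
  r[U,U] = 1 (diagonal).
  r[U,V] = 0.5 / (2.0736 · 2.4495) = 0.5 / 5.0794 = 0.0984
  r[U,W] = -3.5 / (2.0736 · 3.0822) = -3.5 / 6.3914 = -0.5476
  r[V,V] = 1 (diagonal).
  r[V,W] = 0.5 / (2.4495 · 3.0822) = 0.5 / 7.5498 = 0.0662
  r[W,W] = 1 (diagonal).

R is symmetric with unit diagonal. Assembling:

R = [[1, 0.0984, -0.5476],
 [0.0984, 1, 0.0662],
 [-0.5476, 0.0662, 1]]


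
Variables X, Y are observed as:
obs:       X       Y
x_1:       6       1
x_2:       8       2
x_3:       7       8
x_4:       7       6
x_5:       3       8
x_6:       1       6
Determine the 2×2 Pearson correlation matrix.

Step 1 — column means:
  mean(X) = (6 + 8 + 7 + 7 + 3 + 1) / 6 = 32/6 = 5.3333
  mean(Y) = (1 + 2 + 8 + 6 + 8 + 6) / 6 = 31/6 = 5.1667

Step 2 — sample variances and covariances s[i,j] = (1/(n-1)) · Σ_k (x_{k,i} - mean_i) · (x_{k,j} - mean_j), with n-1 = 5:
  s[X,X] = ((0.6667)·(0.6667) + (2.6667)·(2.6667) + (1.6667)·(1.6667) + (1.6667)·(1.6667) + (-2.3333)·(-2.3333) + (-4.3333)·(-4.3333)) / 5 = 37.3333/5 = 7.4667
  s[X,Y] = ((0.6667)·(-4.1667) + (2.6667)·(-3.1667) + (1.6667)·(2.8333) + (1.6667)·(0.8333) + (-2.3333)·(2.8333) + (-4.3333)·(0.8333)) / 5 = -15.3333/5 = -3.0667
  s[Y,Y] = ((-4.1667)·(-4.1667) + (-3.1667)·(-3.1667) + (2.8333)·(2.8333) + (0.8333)·(0.8333) + (2.8333)·(2.8333) + (0.8333)·(0.8333)) / 5 = 44.8333/5 = 8.9667
  Sample standard deviations s_i = √(s[i,i]):
  s(X) = √(7.4667) = 2.7325
  s(Y) = √(8.9667) = 2.9944

Step 3 — r_{ij} = s_{ij} / (s_i · s_j):
  r[X,X] = 1 (diagonal).
  r[X,Y] = -3.0667 / (2.7325 · 2.9944) = -3.0667 / 8.1824 = -0.3748
  r[Y,Y] = 1 (diagonal).

R is symmetric with unit diagonal. Assembling:

R = [[1, -0.3748],
 [-0.3748, 1]]


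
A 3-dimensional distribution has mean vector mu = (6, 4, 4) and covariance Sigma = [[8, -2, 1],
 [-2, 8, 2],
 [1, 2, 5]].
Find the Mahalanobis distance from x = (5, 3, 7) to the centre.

Step 1 — centre the observation: (x - mu) = (-1, -1, 3).

Step 2 — invert Sigma (cofactor / det for 3×3, or solve directly):
  Sigma^{-1} = [[0.1429, 0.0476, -0.0476],
 [0.0476, 0.1548, -0.0714],
 [-0.0476, -0.0714, 0.2381]].

Step 3 — form the quadratic (x - mu)^T · Sigma^{-1} · (x - mu):
  Sigma^{-1} · (x - mu) = (-0.3333, -0.4167, 0.8333).
  (x - mu)^T · [Sigma^{-1} · (x - mu)] = (-1)·(-0.3333) + (-1)·(-0.4167) + (3)·(0.8333) = 3.25.

Step 4 — take square root: d = √(3.25) ≈ 1.8028.

d(x, mu) = √(3.25) ≈ 1.8028


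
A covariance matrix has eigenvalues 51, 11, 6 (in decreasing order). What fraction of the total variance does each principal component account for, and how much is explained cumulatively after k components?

Step 1 — total variance = trace(Sigma) = Σ λ_i = 51 + 11 + 6 = 68.

Step 2 — fraction explained by component i = λ_i / Σ λ:
  PC1: 51/68 = 0.75
  PC2: 11/68 = 0.1618
  PC3: 6/68 = 0.0882

Step 3 — cumulative fraction after k components = (λ_1 + ... + λ_k) / Σ λ:
  k = 1: 51/68 = 0.75
  k = 2: (51 + 11)/68 = 62/68 = 0.9118
  k = 3: (51 + 11 + 6)/68 = 68/68 = 1

Summary (fraction, with percent):

explained: PC1 0.75 (75%), PC2 0.1618 (16.18%), PC3 0.0882 (8.82%);  cumulative: 0.75, 0.9118, 1


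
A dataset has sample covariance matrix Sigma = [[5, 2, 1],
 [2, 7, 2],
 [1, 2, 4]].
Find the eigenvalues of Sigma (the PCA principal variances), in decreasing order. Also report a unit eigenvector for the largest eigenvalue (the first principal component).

Step 1 — characteristic polynomial p(λ) = det(λI - Sigma) = λ³ - tr·λ² + c_1·λ - det, where tr = trace, c_1 = sum of the principal 2×2 minors, det = det(Sigma):
  tr = 5 + 7 + 4 = 16,
  c_1 = (5·7 - (2)²) + (5·4 - (1)²) + (7·4 - (2)²) = 31 + 19 + 24 = 74,
  det = 5·(7·4 - (2)²) - (2)·((2)·4 - (2)·(1)) + (1)·((2)·(2) - 7·(1)) = 5·(24) - (2)·(6) + (1)·(-3) = 105.
  So p(λ) = λ³ - 16λ² + 74λ - 105.
Step 2 — look for an integer root (rational root theorem: any rational root is an integer divisor of 105). Testing λ = 3:
  p(3) = 27 - 144 + 222 - 105 = 0  ✓
  Dividing out (λ - 3): p(λ) = (λ - 3)(λ² - 13λ + 35).
Step 3 — remaining eigenvalues from the quadratic λ² - 13λ + 35 = 0:
  Δ = 13² - 4·35 = 169 - 140 = 29,  λ = (13 ± √29)/2 = (13 ± 5.3852)/2 ≈ 9.1926 or 3.8074.
  Sorted: λ_1 = 9.1926,  λ_2 = 3.8074,  λ_3 = 3  (check: sum = 16 = tr ✓).

Step 4 — unit eigenvector for λ_1 ≈ 9.1926: v spans the null space of (Sigma - λ_1 I), whose rows are
  r_1 = (-4.1926, 2, 1),  r_2 = (2, -2.1926, 2),  r_3 = (1, 2, -5.1926).
  v is orthogonal to every row, so take v ∝ r_1 × r_2 = ((2)·(2) - (1)·(-2.1926), (1)·(2) - (-4.1926)·(2), (-4.1926)·(-2.1926) - (2)·(2)) ≈ (6.1926, 10.3852, 5.1926).
  Let u = (6.1926, 10.3852, 5.1926).
  ||u|| = √((6.1926)² + (10.3852)² + (5.1926)²) = √(173.1626) ≈ 13.1591,  v_1 = u/||u|| ≈ (0.4706, 0.7892, 0.3946) (||v_1|| = 1).

λ_1 = 9.1926,  λ_2 = 3.8074,  λ_3 = 3;  v_1 ≈ (0.4706, 0.7892, 0.3946)


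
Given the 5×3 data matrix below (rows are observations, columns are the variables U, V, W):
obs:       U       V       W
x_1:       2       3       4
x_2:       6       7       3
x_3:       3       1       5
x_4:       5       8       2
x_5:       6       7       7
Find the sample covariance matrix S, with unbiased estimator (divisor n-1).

Step 1 — column means:
  mean(U) = (2 + 6 + 3 + 5 + 6) / 5 = 22/5 = 4.4
  mean(V) = (3 + 7 + 1 + 8 + 7) / 5 = 26/5 = 5.2
  mean(W) = (4 + 3 + 5 + 2 + 7) / 5 = 21/5 = 4.2

Step 2 — sample covariance S[i,j] = (1/(n-1)) · Σ_k (x_{k,i} - mean_i) · (x_{k,j} - mean_j), with n-1 = 4.
  S[U,U] = ((-2.4)·(-2.4) + (1.6)·(1.6) + (-1.4)·(-1.4) + (0.6)·(0.6) + (1.6)·(1.6)) / 4 = 13.2/4 = 3.3
  S[U,V] = ((-2.4)·(-2.2) + (1.6)·(1.8) + (-1.4)·(-4.2) + (0.6)·(2.8) + (1.6)·(1.8)) / 4 = 18.6/4 = 4.65
  S[U,W] = ((-2.4)·(-0.2) + (1.6)·(-1.2) + (-1.4)·(0.8) + (0.6)·(-2.2) + (1.6)·(2.8)) / 4 = 0.6/4 = 0.15
  S[V,V] = ((-2.2)·(-2.2) + (1.8)·(1.8) + (-4.2)·(-4.2) + (2.8)·(2.8) + (1.8)·(1.8)) / 4 = 36.8/4 = 9.2
  S[V,W] = ((-2.2)·(-0.2) + (1.8)·(-1.2) + (-4.2)·(0.8) + (2.8)·(-2.2) + (1.8)·(2.8)) / 4 = -6.2/4 = -1.55
  S[W,W] = ((-0.2)·(-0.2) + (-1.2)·(-1.2) + (0.8)·(0.8) + (-2.2)·(-2.2) + (2.8)·(2.8)) / 4 = 14.8/4 = 3.7

S is symmetric (S[j,i] = S[i,j]). Assembling:

S = [[3.3, 4.65, 0.15],
 [4.65, 9.2, -1.55],
 [0.15, -1.55, 3.7]]


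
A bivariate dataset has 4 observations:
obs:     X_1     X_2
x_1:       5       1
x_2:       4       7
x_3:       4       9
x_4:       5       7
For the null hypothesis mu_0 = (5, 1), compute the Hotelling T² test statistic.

Step 1 — sample mean vector:
  mean(X_1) = (5 + 4 + 4 + 5) / 4 = 18/4 = 4.5
  mean(X_2) = (1 + 7 + 9 + 7) / 4 = 24/4 = 6
  x̄ = (4.5, 6),  deviation x̄ - mu_0 = (4.5, 6) - (5, 1) = (-0.5, 5).

Step 2 — sample covariance matrix, S[i,j] = (1/(n-1)) · Σ_k (x_{k,i} - mean_i) · (x_{k,j} - mean_j), divisor n-1 = 3:
  S[X_1,X_1] = ((0.5)·(0.5) + (-0.5)·(-0.5) + (-0.5)·(-0.5) + (0.5)·(0.5)) / 3 = 1/3 = 0.3333
  S[X_1,X_2] = ((0.5)·(-5) + (-0.5)·(1) + (-0.5)·(3) + (0.5)·(1)) / 3 = -4/3 = -1.3333
  S[X_2,X_2] = ((-5)·(-5) + (1)·(1) + (3)·(3) + (1)·(1)) / 3 = 36/3 = 12
  S = [[0.3333, -1.3333],
 [-1.3333, 12]].

Step 3 — invert S. det(S) = 0.3333·12 - (-1.3333)² = 2.2222.
  S^{-1} = (1/det) · [[d, -b], [-b, a]] = [[5.4, 0.6],
 [0.6, 0.15]].

Step 4 — quadratic form (x̄ - mu_0)^T · S^{-1} · (x̄ - mu_0):
  S^{-1} · (x̄ - mu_0) = (0.3, 0.45),
  (x̄ - mu_0)^T · [...] = (-0.5)·(0.3) + (5)·(0.45) = 2.1.

Step 5 — scale by n: T² = 4 · 2.1 = 8.4.

T² ≈ 8.4


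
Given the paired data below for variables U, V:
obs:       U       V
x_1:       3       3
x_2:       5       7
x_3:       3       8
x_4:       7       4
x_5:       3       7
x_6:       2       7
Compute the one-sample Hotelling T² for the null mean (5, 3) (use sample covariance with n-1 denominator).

Step 1 — sample mean vector:
  mean(U) = (3 + 5 + 3 + 7 + 3 + 2) / 6 = 23/6 = 3.8333
  mean(V) = (3 + 7 + 8 + 4 + 7 + 7) / 6 = 36/6 = 6
  x̄ = (3.8333, 6),  deviation x̄ - mu_0 = (3.8333, 6) - (5, 3) = (-1.1667, 3).

Step 2 — sample covariance matrix, S[i,j] = (1/(n-1)) · Σ_k (x_{k,i} - mean_i) · (x_{k,j} - mean_j), divisor n-1 = 5:
  S[U,U] = ((-0.8333)·(-0.8333) + (1.1667)·(1.1667) + (-0.8333)·(-0.8333) + (3.1667)·(3.1667) + (-0.8333)·(-0.8333) + (-1.8333)·(-1.8333)) / 5 = 16.8333/5 = 3.3667
  S[U,V] = ((-0.8333)·(-3) + (1.1667)·(1) + (-0.8333)·(2) + (3.1667)·(-2) + (-0.8333)·(1) + (-1.8333)·(1)) / 5 = -7/5 = -1.4
  S[V,V] = ((-3)·(-3) + (1)·(1) + (2)·(2) + (-2)·(-2) + (1)·(1) + (1)·(1)) / 5 = 20/5 = 4
  S = [[3.3667, -1.4],
 [-1.4, 4]].

Step 3 — invert S. det(S) = 3.3667·4 - (-1.4)² = 11.5067.
  S^{-1} = (1/det) · [[d, -b], [-b, a]] = [[0.3476, 0.1217],
 [0.1217, 0.2926]].

Step 4 — quadratic form (x̄ - mu_0)^T · S^{-1} · (x̄ - mu_0):
  S^{-1} · (x̄ - mu_0) = (-0.0406, 0.7358),
  (x̄ - mu_0)^T · [...] = (-1.1667)·(-0.0406) + (3)·(0.7358) = 2.2547.

Step 5 — scale by n: T² = 6 · 2.2547 = 13.5284.

T² ≈ 13.5284


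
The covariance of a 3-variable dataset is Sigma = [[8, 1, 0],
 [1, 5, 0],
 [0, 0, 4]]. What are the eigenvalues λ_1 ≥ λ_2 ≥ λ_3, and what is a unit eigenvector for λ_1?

Step 1 — characteristic polynomial p(λ) = det(λI - Sigma) = λ³ - tr·λ² + c_1·λ - det, where tr = trace, c_1 = sum of the principal 2×2 minors, det = det(Sigma):
  tr = 8 + 5 + 4 = 17,
  c_1 = (8·5 - (1)²) + (8·4 - (0)²) + (5·4 - (0)²) = 39 + 32 + 20 = 91,
  det = 8·(5·4 - (0)²) - (1)·((1)·4 - (0)·(0)) + (0)·((1)·(0) - 5·(0)) = 8·(20) - (1)·(4) + (0)·(0) = 156.
  So p(λ) = λ³ - 17λ² + 91λ - 156.
Step 2 — look for an integer root (rational root theorem: any rational root is an integer divisor of 156). Testing λ = 4:
  p(4) = 64 - 272 + 364 - 156 = 0  ✓
  Dividing out (λ - 4): p(λ) = (λ - 4)(λ² - 13λ + 39).
Step 3 — remaining eigenvalues from the quadratic λ² - 13λ + 39 = 0:
  Δ = 13² - 4·39 = 169 - 156 = 13,  λ = (13 ± √13)/2 = (13 ± 3.6056)/2 ≈ 8.3028 or 4.6972.
  Sorted: λ_1 = 8.3028,  λ_2 = 4.6972,  λ_3 = 4  (check: sum = 17 = tr ✓).

Step 4 — unit eigenvector for λ_1 ≈ 8.3028: v spans the null space of (Sigma - λ_1 I), whose rows are
  r_1 = (-0.3028, 1, 0),  r_2 = (1, -3.3028, 0),  r_3 = (0, 0, -4.3028).
  v is orthogonal to every row, so take v ∝ r_1 × r_3 = ((1)·(-4.3028) - (0)·(0), (0)·(0) - (-0.3028)·(-4.3028), (-0.3028)·(0) - (1)·(0)) ≈ (-4.3028, -1.3028, 0).
  Rescale (multiply by -1 so the first nonzero entry is positive): u = (4.3028, 1.3028, 0).
  ||u|| = √((4.3028)² + (1.3028)² + (0)²) = √(20.2111) ≈ 4.4957,  v_1 = u/||u|| ≈ (0.9571, 0.2898, 0) (||v_1|| = 1).

λ_1 = 8.3028,  λ_2 = 4.6972,  λ_3 = 4;  v_1 ≈ (0.9571, 0.2898, 0)


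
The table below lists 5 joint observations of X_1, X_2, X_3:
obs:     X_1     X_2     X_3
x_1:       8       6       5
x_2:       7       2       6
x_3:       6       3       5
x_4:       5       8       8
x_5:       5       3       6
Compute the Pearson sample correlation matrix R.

Step 1 — column means:
  mean(X_1) = (8 + 7 + 6 + 5 + 5) / 5 = 31/5 = 6.2
  mean(X_2) = (6 + 2 + 3 + 8 + 3) / 5 = 22/5 = 4.4
  mean(X_3) = (5 + 6 + 5 + 8 + 6) / 5 = 30/5 = 6

Step 2 — sample variances and covariances s[i,j] = (1/(n-1)) · Σ_k (x_{k,i} - mean_i) · (x_{k,j} - mean_j), with n-1 = 4:
  s[X_1,X_1] = ((1.8)·(1.8) + (0.8)·(0.8) + (-0.2)·(-0.2) + (-1.2)·(-1.2) + (-1.2)·(-1.2)) / 4 = 6.8/4 = 1.7
  s[X_1,X_2] = ((1.8)·(1.6) + (0.8)·(-2.4) + (-0.2)·(-1.4) + (-1.2)·(3.6) + (-1.2)·(-1.4)) / 4 = -1.4/4 = -0.35
  s[X_1,X_3] = ((1.8)·(-1) + (0.8)·(0) + (-0.2)·(-1) + (-1.2)·(2) + (-1.2)·(0)) / 4 = -4/4 = -1
  s[X_2,X_2] = ((1.6)·(1.6) + (-2.4)·(-2.4) + (-1.4)·(-1.4) + (3.6)·(3.6) + (-1.4)·(-1.4)) / 4 = 25.2/4 = 6.3
  s[X_2,X_3] = ((1.6)·(-1) + (-2.4)·(0) + (-1.4)·(-1) + (3.6)·(2) + (-1.4)·(0)) / 4 = 7/4 = 1.75
  s[X_3,X_3] = ((-1)·(-1) + (0)·(0) + (-1)·(-1) + (2)·(2) + (0)·(0)) / 4 = 6/4 = 1.5
  Sample standard deviations s_i = √(s[i,i]):
  s(X_1) = √(1.7) = 1.3038
  s(X_2) = √(6.3) = 2.51
  s(X_3) = √(1.5) = 1.2247

Step 3 — r_{ij} = s_{ij} / (s_i · s_j):
  r[X_1,X_1] = 1 (diagonal).
  r[X_1,X_2] = -0.35 / (1.3038 · 2.51) = -0.35 / 3.2726 = -0.1069
  r[X_1,X_3] = -1 / (1.3038 · 1.2247) = -1 / 1.5969 = -0.6262
  r[X_2,X_2] = 1 (diagonal).
  r[X_2,X_3] = 1.75 / (2.51 · 1.2247) = 1.75 / 3.0741 = 0.5693
  r[X_3,X_3] = 1 (diagonal).

R is symmetric with unit diagonal. Assembling:

R = [[1, -0.1069, -0.6262],
 [-0.1069, 1, 0.5693],
 [-0.6262, 0.5693, 1]]


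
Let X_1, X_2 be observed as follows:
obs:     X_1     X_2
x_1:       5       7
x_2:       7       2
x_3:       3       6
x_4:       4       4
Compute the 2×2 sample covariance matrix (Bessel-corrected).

Step 1 — column means:
  mean(X_1) = (5 + 7 + 3 + 4) / 4 = 19/4 = 4.75
  mean(X_2) = (7 + 2 + 6 + 4) / 4 = 19/4 = 4.75

Step 2 — sample covariance S[i,j] = (1/(n-1)) · Σ_k (x_{k,i} - mean_i) · (x_{k,j} - mean_j), with n-1 = 3.
  S[X_1,X_1] = ((0.25)·(0.25) + (2.25)·(2.25) + (-1.75)·(-1.75) + (-0.75)·(-0.75)) / 3 = 8.75/3 = 2.9167
  S[X_1,X_2] = ((0.25)·(2.25) + (2.25)·(-2.75) + (-1.75)·(1.25) + (-0.75)·(-0.75)) / 3 = -7.25/3 = -2.4167
  S[X_2,X_2] = ((2.25)·(2.25) + (-2.75)·(-2.75) + (1.25)·(1.25) + (-0.75)·(-0.75)) / 3 = 14.75/3 = 4.9167

S is symmetric (S[j,i] = S[i,j]). Assembling:

S = [[2.9167, -2.4167],
 [-2.4167, 4.9167]]


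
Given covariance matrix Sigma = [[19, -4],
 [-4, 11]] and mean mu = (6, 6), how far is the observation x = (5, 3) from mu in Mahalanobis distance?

Step 1 — centre the observation: (x - mu) = (-1, -3).

Step 2 — invert Sigma. det(Sigma) = 19·11 - (-4)² = 193.
  Sigma^{-1} = (1/det) · [[d, -b], [-b, a]] = [[0.057, 0.0207],
 [0.0207, 0.0984]].

Step 3 — form the quadratic (x - mu)^T · Sigma^{-1} · (x - mu):
  Sigma^{-1} · (x - mu) = (-0.1192, -0.3161).
  (x - mu)^T · [Sigma^{-1} · (x - mu)] = (-1)·(-0.1192) + (-3)·(-0.3161) = 1.0674.

Step 4 — take square root: d = √(1.0674) ≈ 1.0331.

d(x, mu) = √(1.0674) ≈ 1.0331


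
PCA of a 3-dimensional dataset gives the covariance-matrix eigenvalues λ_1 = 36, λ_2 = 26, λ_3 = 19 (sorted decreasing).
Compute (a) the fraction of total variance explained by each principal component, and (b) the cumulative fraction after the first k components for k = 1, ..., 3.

Step 1 — total variance = trace(Sigma) = Σ λ_i = 36 + 26 + 19 = 81.

Step 2 — fraction explained by component i = λ_i / Σ λ:
  PC1: 36/81 = 0.4444
  PC2: 26/81 = 0.321
  PC3: 19/81 = 0.2346

Step 3 — cumulative fraction after k components = (λ_1 + ... + λ_k) / Σ λ:
  k = 1: 36/81 = 0.4444
  k = 2: (36 + 26)/81 = 62/81 = 0.7654
  k = 3: (36 + 26 + 19)/81 = 81/81 = 1

Summary (fraction, with percent):

explained: PC1 0.4444 (44.44%), PC2 0.321 (32.1%), PC3 0.2346 (23.46%);  cumulative: 0.4444, 0.7654, 1


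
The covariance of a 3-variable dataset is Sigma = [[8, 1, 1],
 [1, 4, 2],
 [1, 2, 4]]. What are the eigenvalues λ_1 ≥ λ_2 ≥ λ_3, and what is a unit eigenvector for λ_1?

Step 1 — characteristic polynomial p(λ) = det(λI - Sigma) = λ³ - tr·λ² + c_1·λ - det, where tr = trace, c_1 = sum of the principal 2×2 minors, det = det(Sigma):
  tr = 8 + 4 + 4 = 16,
  c_1 = (8·4 - (1)²) + (8·4 - (1)²) + (4·4 - (2)²) = 31 + 31 + 12 = 74,
  det = 8·(4·4 - (2)²) - (1)·((1)·4 - (2)·(1)) + (1)·((1)·(2) - 4·(1)) = 8·(12) - (1)·(2) + (1)·(-2) = 92.
  So p(λ) = λ³ - 16λ² + 74λ - 92.
Step 2 — look for an integer root (rational root theorem: any rational root is an integer divisor of 92). Testing λ = 2:
  p(2) = 8 - 64 + 148 - 92 = 0  ✓
  Dividing out (λ - 2): p(λ) = (λ - 2)(λ² - 14λ + 46).
Step 3 — remaining eigenvalues from the quadratic λ² - 14λ + 46 = 0:
  Δ = 14² - 4·46 = 196 - 184 = 12,  λ = (14 ± √12)/2 = (14 ± 3.4641)/2 ≈ 8.7321 or 5.2679.
  Sorted: λ_1 = 8.7321,  λ_2 = 5.2679,  λ_3 = 2  (check: sum = 16 = tr ✓).

Step 4 — unit eigenvector for λ_1 ≈ 8.7321: v spans the null space of (Sigma - λ_1 I), whose rows are
  r_1 = (-0.7321, 1, 1),  r_2 = (1, -4.7321, 2),  r_3 = (1, 2, -4.7321).
  v is orthogonal to every row, so take v ∝ r_1 × r_2 = ((1)·(2) - (1)·(-4.7321), (1)·(1) - (-0.7321)·(2), (-0.7321)·(-4.7321) - (1)·(1)) ≈ (6.7321, 2.4641, 2.4641).
  Let u = (6.7321, 2.4641, 2.4641).
  ||u|| = √((6.7321)² + (2.4641)² + (2.4641)²) = √(57.4641) ≈ 7.5805,  v_1 = u/||u|| ≈ (0.8881, 0.3251, 0.3251) (||v_1|| = 1).

λ_1 = 8.7321,  λ_2 = 5.2679,  λ_3 = 2;  v_1 ≈ (0.8881, 0.3251, 0.3251)


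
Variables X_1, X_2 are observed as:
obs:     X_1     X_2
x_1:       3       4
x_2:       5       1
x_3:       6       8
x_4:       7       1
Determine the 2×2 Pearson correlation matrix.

Step 1 — column means:
  mean(X_1) = (3 + 5 + 6 + 7) / 4 = 21/4 = 5.25
  mean(X_2) = (4 + 1 + 8 + 1) / 4 = 14/4 = 3.5

Step 2 — sample variances and covariances s[i,j] = (1/(n-1)) · Σ_k (x_{k,i} - mean_i) · (x_{k,j} - mean_j), with n-1 = 3:
  s[X_1,X_1] = ((-2.25)·(-2.25) + (-0.25)·(-0.25) + (0.75)·(0.75) + (1.75)·(1.75)) / 3 = 8.75/3 = 2.9167
  s[X_1,X_2] = ((-2.25)·(0.5) + (-0.25)·(-2.5) + (0.75)·(4.5) + (1.75)·(-2.5)) / 3 = -1.5/3 = -0.5
  s[X_2,X_2] = ((0.5)·(0.5) + (-2.5)·(-2.5) + (4.5)·(4.5) + (-2.5)·(-2.5)) / 3 = 33/3 = 11
  Sample standard deviations s_i = √(s[i,i]):
  s(X_1) = √(2.9167) = 1.7078
  s(X_2) = √(11) = 3.3166

Step 3 — r_{ij} = s_{ij} / (s_i · s_j):
  r[X_1,X_1] = 1 (diagonal).
  r[X_1,X_2] = -0.5 / (1.7078 · 3.3166) = -0.5 / 5.6642 = -0.0883
  r[X_2,X_2] = 1 (diagonal).

R is symmetric with unit diagonal. Assembling:

R = [[1, -0.0883],
 [-0.0883, 1]]


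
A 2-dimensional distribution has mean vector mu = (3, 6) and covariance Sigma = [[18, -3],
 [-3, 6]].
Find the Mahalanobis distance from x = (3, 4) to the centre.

Step 1 — centre the observation: (x - mu) = (0, -2).

Step 2 — invert Sigma. det(Sigma) = 18·6 - (-3)² = 99.
  Sigma^{-1} = (1/det) · [[d, -b], [-b, a]] = [[0.0606, 0.0303],
 [0.0303, 0.1818]].

Step 3 — form the quadratic (x - mu)^T · Sigma^{-1} · (x - mu):
  Sigma^{-1} · (x - mu) = (-0.0606, -0.3636).
  (x - mu)^T · [Sigma^{-1} · (x - mu)] = (0)·(-0.0606) + (-2)·(-0.3636) = 0.7273.

Step 4 — take square root: d = √(0.7273) ≈ 0.8528.

d(x, mu) = √(0.7273) ≈ 0.8528


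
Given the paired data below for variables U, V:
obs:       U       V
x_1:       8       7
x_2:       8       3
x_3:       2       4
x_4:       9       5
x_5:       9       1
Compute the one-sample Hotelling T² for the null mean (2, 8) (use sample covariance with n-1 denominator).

Step 1 — sample mean vector:
  mean(U) = (8 + 8 + 2 + 9 + 9) / 5 = 36/5 = 7.2
  mean(V) = (7 + 3 + 4 + 5 + 1) / 5 = 20/5 = 4
  x̄ = (7.2, 4),  deviation x̄ - mu_0 = (7.2, 4) - (2, 8) = (5.2, -4).

Step 2 — sample covariance matrix, S[i,j] = (1/(n-1)) · Σ_k (x_{k,i} - mean_i) · (x_{k,j} - mean_j), divisor n-1 = 4:
  S[U,U] = ((0.8)·(0.8) + (0.8)·(0.8) + (-5.2)·(-5.2) + (1.8)·(1.8) + (1.8)·(1.8)) / 4 = 34.8/4 = 8.7
  S[U,V] = ((0.8)·(3) + (0.8)·(-1) + (-5.2)·(0) + (1.8)·(1) + (1.8)·(-3)) / 4 = -2/4 = -0.5
  S[V,V] = ((3)·(3) + (-1)·(-1) + (0)·(0) + (1)·(1) + (-3)·(-3)) / 4 = 20/4 = 5
  S = [[8.7, -0.5],
 [-0.5, 5]].

Step 3 — invert S. det(S) = 8.7·5 - (-0.5)² = 43.25.
  S^{-1} = (1/det) · [[d, -b], [-b, a]] = [[0.1156, 0.0116],
 [0.0116, 0.2012]].

Step 4 — quadratic form (x̄ - mu_0)^T · S^{-1} · (x̄ - mu_0):
  S^{-1} · (x̄ - mu_0) = (0.5549, -0.7445),
  (x̄ - mu_0)^T · [...] = (5.2)·(0.5549) + (-4)·(-0.7445) = 5.8636.

Step 5 — scale by n: T² = 5 · 5.8636 = 29.3179.

T² ≈ 29.3179


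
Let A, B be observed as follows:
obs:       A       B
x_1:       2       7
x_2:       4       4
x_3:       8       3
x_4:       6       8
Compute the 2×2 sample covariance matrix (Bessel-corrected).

Step 1 — column means:
  mean(A) = (2 + 4 + 8 + 6) / 4 = 20/4 = 5
  mean(B) = (7 + 4 + 3 + 8) / 4 = 22/4 = 5.5

Step 2 — sample covariance S[i,j] = (1/(n-1)) · Σ_k (x_{k,i} - mean_i) · (x_{k,j} - mean_j), with n-1 = 3.
  S[A,A] = ((-3)·(-3) + (-1)·(-1) + (3)·(3) + (1)·(1)) / 3 = 20/3 = 6.6667
  S[A,B] = ((-3)·(1.5) + (-1)·(-1.5) + (3)·(-2.5) + (1)·(2.5)) / 3 = -8/3 = -2.6667
  S[B,B] = ((1.5)·(1.5) + (-1.5)·(-1.5) + (-2.5)·(-2.5) + (2.5)·(2.5)) / 3 = 17/3 = 5.6667

S is symmetric (S[j,i] = S[i,j]). Assembling:

S = [[6.6667, -2.6667],
 [-2.6667, 5.6667]]


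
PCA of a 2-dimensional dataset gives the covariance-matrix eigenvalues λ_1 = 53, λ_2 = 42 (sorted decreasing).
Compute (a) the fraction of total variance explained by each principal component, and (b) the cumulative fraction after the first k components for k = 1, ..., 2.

Step 1 — total variance = trace(Sigma) = Σ λ_i = 53 + 42 = 95.

Step 2 — fraction explained by component i = λ_i / Σ λ:
  PC1: 53/95 = 0.5579
  PC2: 42/95 = 0.4421

Step 3 — cumulative fraction after k components = (λ_1 + ... + λ_k) / Σ λ:
  k = 1: 53/95 = 0.5579
  k = 2: (53 + 42)/95 = 95/95 = 1

Summary (fraction, with percent):

explained: PC1 0.5579 (55.79%), PC2 0.4421 (44.21%);  cumulative: 0.5579, 1


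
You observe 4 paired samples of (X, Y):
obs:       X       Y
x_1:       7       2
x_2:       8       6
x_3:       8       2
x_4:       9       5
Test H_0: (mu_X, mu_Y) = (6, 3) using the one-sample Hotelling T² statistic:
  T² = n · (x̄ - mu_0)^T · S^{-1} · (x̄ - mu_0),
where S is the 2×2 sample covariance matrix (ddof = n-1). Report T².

Step 1 — sample mean vector:
  mean(X) = (7 + 8 + 8 + 9) / 4 = 32/4 = 8
  mean(Y) = (2 + 6 + 2 + 5) / 4 = 15/4 = 3.75
  x̄ = (8, 3.75),  deviation x̄ - mu_0 = (8, 3.75) - (6, 3) = (2, 0.75).

Step 2 — sample covariance matrix, S[i,j] = (1/(n-1)) · Σ_k (x_{k,i} - mean_i) · (x_{k,j} - mean_j), divisor n-1 = 3:
  S[X,X] = ((-1)·(-1) + (0)·(0) + (0)·(0) + (1)·(1)) / 3 = 2/3 = 0.6667
  S[X,Y] = ((-1)·(-1.75) + (0)·(2.25) + (0)·(-1.75) + (1)·(1.25)) / 3 = 3/3 = 1
  S[Y,Y] = ((-1.75)·(-1.75) + (2.25)·(2.25) + (-1.75)·(-1.75) + (1.25)·(1.25)) / 3 = 12.75/3 = 4.25
  S = [[0.6667, 1],
 [1, 4.25]].

Step 3 — invert S. det(S) = 0.6667·4.25 - (1)² = 1.8333.
  S^{-1} = (1/det) · [[d, -b], [-b, a]] = [[2.3182, -0.5455],
 [-0.5455, 0.3636]].

Step 4 — quadratic form (x̄ - mu_0)^T · S^{-1} · (x̄ - mu_0):
  S^{-1} · (x̄ - mu_0) = (4.2273, -0.8182),
  (x̄ - mu_0)^T · [...] = (2)·(4.2273) + (0.75)·(-0.8182) = 7.8409.

Step 5 — scale by n: T² = 4 · 7.8409 = 31.3636.

T² ≈ 31.3636


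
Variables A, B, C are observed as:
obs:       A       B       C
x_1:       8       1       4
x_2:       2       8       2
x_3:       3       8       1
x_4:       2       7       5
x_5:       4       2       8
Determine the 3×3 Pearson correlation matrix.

Step 1 — column means:
  mean(A) = (8 + 2 + 3 + 2 + 4) / 5 = 19/5 = 3.8
  mean(B) = (1 + 8 + 8 + 7 + 2) / 5 = 26/5 = 5.2
  mean(C) = (4 + 2 + 1 + 5 + 8) / 5 = 20/5 = 4

Step 2 — sample variances and covariances s[i,j] = (1/(n-1)) · Σ_k (x_{k,i} - mean_i) · (x_{k,j} - mean_j), with n-1 = 4:
  s[A,A] = ((4.2)·(4.2) + (-1.8)·(-1.8) + (-0.8)·(-0.8) + (-1.8)·(-1.8) + (0.2)·(0.2)) / 4 = 24.8/4 = 6.2
  s[A,B] = ((4.2)·(-4.2) + (-1.8)·(2.8) + (-0.8)·(2.8) + (-1.8)·(1.8) + (0.2)·(-3.2)) / 4 = -28.8/4 = -7.2
  s[A,C] = ((4.2)·(0) + (-1.8)·(-2) + (-0.8)·(-3) + (-1.8)·(1) + (0.2)·(4)) / 4 = 5/4 = 1.25
  s[B,B] = ((-4.2)·(-4.2) + (2.8)·(2.8) + (2.8)·(2.8) + (1.8)·(1.8) + (-3.2)·(-3.2)) / 4 = 46.8/4 = 11.7
  s[B,C] = ((-4.2)·(0) + (2.8)·(-2) + (2.8)·(-3) + (1.8)·(1) + (-3.2)·(4)) / 4 = -25/4 = -6.25
  s[C,C] = ((0)·(0) + (-2)·(-2) + (-3)·(-3) + (1)·(1) + (4)·(4)) / 4 = 30/4 = 7.5
  Sample standard deviations s_i = √(s[i,i]):
  s(A) = √(6.2) = 2.49
  s(B) = √(11.7) = 3.4205
  s(C) = √(7.5) = 2.7386

Step 3 — r_{ij} = s_{ij} / (s_i · s_j):
  r[A,A] = 1 (diagonal).
  r[A,B] = -7.2 / (2.49 · 3.4205) = -7.2 / 8.517 = -0.8454
  r[A,C] = 1.25 / (2.49 · 2.7386) = 1.25 / 6.8191 = 0.1833
  r[B,B] = 1 (diagonal).
  r[B,C] = -6.25 / (3.4205 · 2.7386) = -6.25 / 9.3675 = -0.6672
  r[C,C] = 1 (diagonal).

R is symmetric with unit diagonal. Assembling:

R = [[1, -0.8454, 0.1833],
 [-0.8454, 1, -0.6672],
 [0.1833, -0.6672, 1]]


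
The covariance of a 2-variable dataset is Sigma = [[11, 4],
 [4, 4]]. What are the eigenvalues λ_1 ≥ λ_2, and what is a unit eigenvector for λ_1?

Step 1 — characteristic polynomial of 2×2 Sigma:
  det(Sigma - λI) = λ² - trace · λ + det = 0.
  trace = 11 + 4 = 15, det = 11·4 - (4)² = 28.
Step 2 — discriminant:
  Δ = trace² - 4·det = 225 - 112 = 113.
Step 3 — eigenvalues:
  λ = (trace ± √Δ)/2 = (15 ± 10.6301)/2,
  λ_1 = 12.8151,  λ_2 = 2.1849.

Step 4 — unit eigenvector for λ_1: solve (Sigma - λ_1 I)v = 0. First row:
  (11 - 12.8151)·v_x + (4)·v_y = 0, i.e. (-1.8151)·v_x + (4)·v_y = 0,
  so v ∝ (b, λ_1 - a) = (4, 1.8151) = u.
  ||u|| = √((4)² + (1.8151)²) = √(19.2945) ≈ 4.3925,
  v_1 = u/||u|| ≈ (0.9106, 0.4132) (||v_1|| = 1).

λ_1 = 12.8151,  λ_2 = 2.1849;  v_1 ≈ (0.9106, 0.4132)


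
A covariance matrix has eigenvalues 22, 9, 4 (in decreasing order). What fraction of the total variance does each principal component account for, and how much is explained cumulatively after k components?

Step 1 — total variance = trace(Sigma) = Σ λ_i = 22 + 9 + 4 = 35.

Step 2 — fraction explained by component i = λ_i / Σ λ:
  PC1: 22/35 = 0.6286
  PC2: 9/35 = 0.2571
  PC3: 4/35 = 0.1143

Step 3 — cumulative fraction after k components = (λ_1 + ... + λ_k) / Σ λ:
  k = 1: 22/35 = 0.6286
  k = 2: (22 + 9)/35 = 31/35 = 0.8857
  k = 3: (22 + 9 + 4)/35 = 35/35 = 1

Summary (fraction, with percent):

explained: PC1 0.6286 (62.86%), PC2 0.2571 (25.71%), PC3 0.1143 (11.43%);  cumulative: 0.6286, 0.8857, 1


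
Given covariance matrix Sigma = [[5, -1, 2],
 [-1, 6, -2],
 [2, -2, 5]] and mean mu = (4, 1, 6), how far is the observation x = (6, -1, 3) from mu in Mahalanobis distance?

Step 1 — centre the observation: (x - mu) = (2, -2, -3).

Step 2 — invert Sigma (cofactor / det for 3×3, or solve directly):
  Sigma^{-1} = [[0.2385, 0.0092, -0.0917],
 [0.0092, 0.1927, 0.0734],
 [-0.0917, 0.0734, 0.2661]].

Step 3 — form the quadratic (x - mu)^T · Sigma^{-1} · (x - mu):
  Sigma^{-1} · (x - mu) = (0.7339, -0.5872, -1.1284).
  (x - mu)^T · [Sigma^{-1} · (x - mu)] = (2)·(0.7339) + (-2)·(-0.5872) + (-3)·(-1.1284) = 6.0275.

Step 4 — take square root: d = √(6.0275) ≈ 2.4551.

d(x, mu) = √(6.0275) ≈ 2.4551


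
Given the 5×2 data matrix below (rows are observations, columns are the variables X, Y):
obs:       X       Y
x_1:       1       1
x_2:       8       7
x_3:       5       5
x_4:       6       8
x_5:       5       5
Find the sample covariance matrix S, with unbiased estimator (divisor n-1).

Step 1 — column means:
  mean(X) = (1 + 8 + 5 + 6 + 5) / 5 = 25/5 = 5
  mean(Y) = (1 + 7 + 5 + 8 + 5) / 5 = 26/5 = 5.2

Step 2 — sample covariance S[i,j] = (1/(n-1)) · Σ_k (x_{k,i} - mean_i) · (x_{k,j} - mean_j), with n-1 = 4.
  S[X,X] = ((-4)·(-4) + (3)·(3) + (0)·(0) + (1)·(1) + (0)·(0)) / 4 = 26/4 = 6.5
  S[X,Y] = ((-4)·(-4.2) + (3)·(1.8) + (0)·(-0.2) + (1)·(2.8) + (0)·(-0.2)) / 4 = 25/4 = 6.25
  S[Y,Y] = ((-4.2)·(-4.2) + (1.8)·(1.8) + (-0.2)·(-0.2) + (2.8)·(2.8) + (-0.2)·(-0.2)) / 4 = 28.8/4 = 7.2

S is symmetric (S[j,i] = S[i,j]). Assembling:

S = [[6.5, 6.25],
 [6.25, 7.2]]


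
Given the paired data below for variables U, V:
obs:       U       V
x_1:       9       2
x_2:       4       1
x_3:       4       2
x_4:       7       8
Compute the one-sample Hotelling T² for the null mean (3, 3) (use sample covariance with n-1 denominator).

Step 1 — sample mean vector:
  mean(U) = (9 + 4 + 4 + 7) / 4 = 24/4 = 6
  mean(V) = (2 + 1 + 2 + 8) / 4 = 13/4 = 3.25
  x̄ = (6, 3.25),  deviation x̄ - mu_0 = (6, 3.25) - (3, 3) = (3, 0.25).

Step 2 — sample covariance matrix, S[i,j] = (1/(n-1)) · Σ_k (x_{k,i} - mean_i) · (x_{k,j} - mean_j), divisor n-1 = 3:
  S[U,U] = ((3)·(3) + (-2)·(-2) + (-2)·(-2) + (1)·(1)) / 3 = 18/3 = 6
  S[U,V] = ((3)·(-1.25) + (-2)·(-2.25) + (-2)·(-1.25) + (1)·(4.75)) / 3 = 8/3 = 2.6667
  S[V,V] = ((-1.25)·(-1.25) + (-2.25)·(-2.25) + (-1.25)·(-1.25) + (4.75)·(4.75)) / 3 = 30.75/3 = 10.25
  S = [[6, 2.6667],
 [2.6667, 10.25]].

Step 3 — invert S. det(S) = 6·10.25 - (2.6667)² = 54.3889.
  S^{-1} = (1/det) · [[d, -b], [-b, a]] = [[0.1885, -0.049],
 [-0.049, 0.1103]].

Step 4 — quadratic form (x̄ - mu_0)^T · S^{-1} · (x̄ - mu_0):
  S^{-1} · (x̄ - mu_0) = (0.5531, -0.1195),
  (x̄ - mu_0)^T · [...] = (3)·(0.5531) + (0.25)·(-0.1195) = 1.6295.

Step 5 — scale by n: T² = 4 · 1.6295 = 6.5179.

T² ≈ 6.5179


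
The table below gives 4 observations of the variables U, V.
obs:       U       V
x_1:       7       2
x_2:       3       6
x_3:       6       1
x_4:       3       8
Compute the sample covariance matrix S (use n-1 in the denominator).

Step 1 — column means:
  mean(U) = (7 + 3 + 6 + 3) / 4 = 19/4 = 4.75
  mean(V) = (2 + 6 + 1 + 8) / 4 = 17/4 = 4.25

Step 2 — sample covariance S[i,j] = (1/(n-1)) · Σ_k (x_{k,i} - mean_i) · (x_{k,j} - mean_j), with n-1 = 3.
  S[U,U] = ((2.25)·(2.25) + (-1.75)·(-1.75) + (1.25)·(1.25) + (-1.75)·(-1.75)) / 3 = 12.75/3 = 4.25
  S[U,V] = ((2.25)·(-2.25) + (-1.75)·(1.75) + (1.25)·(-3.25) + (-1.75)·(3.75)) / 3 = -18.75/3 = -6.25
  S[V,V] = ((-2.25)·(-2.25) + (1.75)·(1.75) + (-3.25)·(-3.25) + (3.75)·(3.75)) / 3 = 32.75/3 = 10.9167

S is symmetric (S[j,i] = S[i,j]). Assembling:

S = [[4.25, -6.25],
 [-6.25, 10.9167]]


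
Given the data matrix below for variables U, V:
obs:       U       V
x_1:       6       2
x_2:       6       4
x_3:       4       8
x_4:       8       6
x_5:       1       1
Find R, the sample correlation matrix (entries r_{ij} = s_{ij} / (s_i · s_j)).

Step 1 — column means:
  mean(U) = (6 + 6 + 4 + 8 + 1) / 5 = 25/5 = 5
  mean(V) = (2 + 4 + 8 + 6 + 1) / 5 = 21/5 = 4.2

Step 2 — sample variances and covariances s[i,j] = (1/(n-1)) · Σ_k (x_{k,i} - mean_i) · (x_{k,j} - mean_j), with n-1 = 4:
  s[U,U] = ((1)·(1) + (1)·(1) + (-1)·(-1) + (3)·(3) + (-4)·(-4)) / 4 = 28/4 = 7
  s[U,V] = ((1)·(-2.2) + (1)·(-0.2) + (-1)·(3.8) + (3)·(1.8) + (-4)·(-3.2)) / 4 = 12/4 = 3
  s[V,V] = ((-2.2)·(-2.2) + (-0.2)·(-0.2) + (3.8)·(3.8) + (1.8)·(1.8) + (-3.2)·(-3.2)) / 4 = 32.8/4 = 8.2
  Sample standard deviations s_i = √(s[i,i]):
  s(U) = √(7) = 2.6458
  s(V) = √(8.2) = 2.8636

Step 3 — r_{ij} = s_{ij} / (s_i · s_j):
  r[U,U] = 1 (diagonal).
  r[U,V] = 3 / (2.6458 · 2.8636) = 3 / 7.5763 = 0.396
  r[V,V] = 1 (diagonal).

R is symmetric with unit diagonal. Assembling:

R = [[1, 0.396],
 [0.396, 1]]


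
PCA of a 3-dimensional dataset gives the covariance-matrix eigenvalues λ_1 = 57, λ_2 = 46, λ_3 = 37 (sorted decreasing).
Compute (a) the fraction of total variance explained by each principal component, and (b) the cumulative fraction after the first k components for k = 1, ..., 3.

Step 1 — total variance = trace(Sigma) = Σ λ_i = 57 + 46 + 37 = 140.

Step 2 — fraction explained by component i = λ_i / Σ λ:
  PC1: 57/140 = 0.4071
  PC2: 46/140 = 0.3286
  PC3: 37/140 = 0.2643

Step 3 — cumulative fraction after k components = (λ_1 + ... + λ_k) / Σ λ:
  k = 1: 57/140 = 0.4071
  k = 2: (57 + 46)/140 = 103/140 = 0.7357
  k = 3: (57 + 46 + 37)/140 = 140/140 = 1

Summary (fraction, with percent):

explained: PC1 0.4071 (40.71%), PC2 0.3286 (32.86%), PC3 0.2643 (26.43%);  cumulative: 0.4071, 0.7357, 1


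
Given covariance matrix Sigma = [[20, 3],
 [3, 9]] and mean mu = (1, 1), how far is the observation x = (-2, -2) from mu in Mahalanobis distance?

Step 1 — centre the observation: (x - mu) = (-3, -3).

Step 2 — invert Sigma. det(Sigma) = 20·9 - (3)² = 171.
  Sigma^{-1} = (1/det) · [[d, -b], [-b, a]] = [[0.0526, -0.0175],
 [-0.0175, 0.117]].

Step 3 — form the quadratic (x - mu)^T · Sigma^{-1} · (x - mu):
  Sigma^{-1} · (x - mu) = (-0.1053, -0.2982).
  (x - mu)^T · [Sigma^{-1} · (x - mu)] = (-3)·(-0.1053) + (-3)·(-0.2982) = 1.2105.

Step 4 — take square root: d = √(1.2105) ≈ 1.1002.

d(x, mu) = √(1.2105) ≈ 1.1002


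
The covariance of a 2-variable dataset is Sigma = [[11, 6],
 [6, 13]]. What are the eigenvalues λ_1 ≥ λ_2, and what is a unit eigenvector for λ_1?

Step 1 — characteristic polynomial of 2×2 Sigma:
  det(Sigma - λI) = λ² - trace · λ + det = 0.
  trace = 11 + 13 = 24, det = 11·13 - (6)² = 107.
Step 2 — discriminant:
  Δ = trace² - 4·det = 576 - 428 = 148.
Step 3 — eigenvalues:
  λ = (trace ± √Δ)/2 = (24 ± 12.1655)/2,
  λ_1 = 18.0828,  λ_2 = 5.9172.

Step 4 — unit eigenvector for λ_1: solve (Sigma - λ_1 I)v = 0. First row:
  (11 - 18.0828)·v_x + (6)·v_y = 0, i.e. (-7.0828)·v_x + (6)·v_y = 0,
  so v ∝ (b, λ_1 - a) = (6, 7.0828) = u.
  ||u|| = √((6)² + (7.0828)²) = √(86.1655) ≈ 9.2825,
  v_1 = u/||u|| ≈ (0.6464, 0.763) (||v_1|| = 1).

λ_1 = 18.0828,  λ_2 = 5.9172;  v_1 ≈ (0.6464, 0.763)


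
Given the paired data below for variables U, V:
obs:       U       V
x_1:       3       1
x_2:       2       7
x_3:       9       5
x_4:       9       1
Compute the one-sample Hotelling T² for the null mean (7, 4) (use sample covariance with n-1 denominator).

Step 1 — sample mean vector:
  mean(U) = (3 + 2 + 9 + 9) / 4 = 23/4 = 5.75
  mean(V) = (1 + 7 + 5 + 1) / 4 = 14/4 = 3.5
  x̄ = (5.75, 3.5),  deviation x̄ - mu_0 = (5.75, 3.5) - (7, 4) = (-1.25, -0.5).

Step 2 — sample covariance matrix, S[i,j] = (1/(n-1)) · Σ_k (x_{k,i} - mean_i) · (x_{k,j} - mean_j), divisor n-1 = 3:
  S[U,U] = ((-2.75)·(-2.75) + (-3.75)·(-3.75) + (3.25)·(3.25) + (3.25)·(3.25)) / 3 = 42.75/3 = 14.25
  S[U,V] = ((-2.75)·(-2.5) + (-3.75)·(3.5) + (3.25)·(1.5) + (3.25)·(-2.5)) / 3 = -9.5/3 = -3.1667
  S[V,V] = ((-2.5)·(-2.5) + (3.5)·(3.5) + (1.5)·(1.5) + (-2.5)·(-2.5)) / 3 = 27/3 = 9
  S = [[14.25, -3.1667],
 [-3.1667, 9]].

Step 3 — invert S. det(S) = 14.25·9 - (-3.1667)² = 118.2222.
  S^{-1} = (1/det) · [[d, -b], [-b, a]] = [[0.0761, 0.0268],
 [0.0268, 0.1205]].

Step 4 — quadratic form (x̄ - mu_0)^T · S^{-1} · (x̄ - mu_0):
  S^{-1} · (x̄ - mu_0) = (-0.1086, -0.0938),
  (x̄ - mu_0)^T · [...] = (-1.25)·(-0.1086) + (-0.5)·(-0.0938) = 0.1826.

Step 5 — scale by n: T² = 4 · 0.1826 = 0.7303.

T² ≈ 0.7303


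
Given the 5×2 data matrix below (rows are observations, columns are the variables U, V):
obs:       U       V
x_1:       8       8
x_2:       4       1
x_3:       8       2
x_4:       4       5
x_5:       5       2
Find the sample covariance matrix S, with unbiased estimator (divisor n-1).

Step 1 — column means:
  mean(U) = (8 + 4 + 8 + 4 + 5) / 5 = 29/5 = 5.8
  mean(V) = (8 + 1 + 2 + 5 + 2) / 5 = 18/5 = 3.6

Step 2 — sample covariance S[i,j] = (1/(n-1)) · Σ_k (x_{k,i} - mean_i) · (x_{k,j} - mean_j), with n-1 = 4.
  S[U,U] = ((2.2)·(2.2) + (-1.8)·(-1.8) + (2.2)·(2.2) + (-1.8)·(-1.8) + (-0.8)·(-0.8)) / 4 = 16.8/4 = 4.2
  S[U,V] = ((2.2)·(4.4) + (-1.8)·(-2.6) + (2.2)·(-1.6) + (-1.8)·(1.4) + (-0.8)·(-1.6)) / 4 = 9.6/4 = 2.4
  S[V,V] = ((4.4)·(4.4) + (-2.6)·(-2.6) + (-1.6)·(-1.6) + (1.4)·(1.4) + (-1.6)·(-1.6)) / 4 = 33.2/4 = 8.3

S is symmetric (S[j,i] = S[i,j]). Assembling:

S = [[4.2, 2.4],
 [2.4, 8.3]]


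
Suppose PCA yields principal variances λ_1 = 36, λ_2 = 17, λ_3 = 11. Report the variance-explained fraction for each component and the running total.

Step 1 — total variance = trace(Sigma) = Σ λ_i = 36 + 17 + 11 = 64.

Step 2 — fraction explained by component i = λ_i / Σ λ:
  PC1: 36/64 = 0.5625
  PC2: 17/64 = 0.2656
  PC3: 11/64 = 0.1719

Step 3 — cumulative fraction after k components = (λ_1 + ... + λ_k) / Σ λ:
  k = 1: 36/64 = 0.5625
  k = 2: (36 + 17)/64 = 53/64 = 0.8281
  k = 3: (36 + 17 + 11)/64 = 64/64 = 1

Summary (fraction, with percent):

explained: PC1 0.5625 (56.25%), PC2 0.2656 (26.56%), PC3 0.1719 (17.19%);  cumulative: 0.5625, 0.8281, 1


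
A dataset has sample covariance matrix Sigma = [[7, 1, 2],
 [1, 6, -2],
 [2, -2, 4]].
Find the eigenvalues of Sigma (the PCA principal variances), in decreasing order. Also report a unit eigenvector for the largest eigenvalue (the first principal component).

Step 1 — characteristic polynomial p(λ) = det(λI - Sigma) = λ³ - tr·λ² + c_1·λ - det, where tr = trace, c_1 = sum of the principal 2×2 minors, det = det(Sigma):
  tr = 7 + 6 + 4 = 17,
  c_1 = (7·6 - (1)²) + (7·4 - (2)²) + (6·4 - (-2)²) = 41 + 24 + 20 = 85,
  det = 7·(6·4 - (-2)²) - (1)·((1)·4 - (-2)·(2)) + (2)·((1)·(-2) - 6·(2)) = 7·(20) - (1)·(8) + (2)·(-14) = 104.
  So p(λ) = λ³ - 17λ² + 85λ - 104.
Step 2 — look for an integer root (rational root theorem: any rational root is an integer divisor of 104). Testing λ = 8:
  p(8) = 512 - 1088 + 680 - 104 = 0  ✓
  Dividing out (λ - 8): p(λ) = (λ - 8)(λ² - 9λ + 13).
Step 3 — remaining eigenvalues from the quadratic λ² - 9λ + 13 = 0:
  Δ = 9² - 4·13 = 81 - 52 = 29,  λ = (9 ± √29)/2 = (9 ± 5.3852)/2 ≈ 7.1926 or 1.8074.
  Sorted: λ_1 = 8,  λ_2 = 7.1926,  λ_3 = 1.8074  (check: sum = 17 = tr ✓).

Step 4 — unit eigenvector for λ_1 = 8: v spans the null space of (Sigma - λ_1 I), whose rows are
  r_1 = (-1, 1, 2),  r_2 = (1, -2, -2),  r_3 = (2, -2, -4).
  v is orthogonal to every row, so take v ∝ r_1 × r_2 = ((1)·(-2) - (2)·(-2), (2)·(1) - (-1)·(-2), (-1)·(-2) - (1)·(1)) = (2, 0, 1).
  Let u = (2, 0, 1).
  ||u|| = √((2)² + (0)² + (1)²) = √(5) ≈ 2.2361,  v_1 = u/||u|| ≈ (0.8944, 0, 0.4472) (||v_1|| = 1).

λ_1 = 8,  λ_2 = 7.1926,  λ_3 = 1.8074;  v_1 ≈ (0.8944, 0, 0.4472)
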